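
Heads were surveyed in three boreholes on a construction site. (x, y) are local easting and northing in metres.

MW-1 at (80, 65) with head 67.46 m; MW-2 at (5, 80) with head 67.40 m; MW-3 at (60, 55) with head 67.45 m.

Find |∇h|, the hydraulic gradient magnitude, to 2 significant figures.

0.00083

Differences from MW-1: to MW-2 (Δx, Δy, Δh) = (-75, 15, -0.06); to MW-3 = (-20, -10, -0.01).
Determinant of the coordinate differences = (-75)·(-10) − (-20)·15 = 1050.
∂h/∂x = [(-0.06)·(-10) − (-0.01)·15] / 1050 = +0.0007143
∂h/∂y = [(-75)·(-0.01) − (-20)·(-0.06)] / 1050 = -0.0004286
|∇h| = √(0.0007143² + -0.0004286²) = 0.000833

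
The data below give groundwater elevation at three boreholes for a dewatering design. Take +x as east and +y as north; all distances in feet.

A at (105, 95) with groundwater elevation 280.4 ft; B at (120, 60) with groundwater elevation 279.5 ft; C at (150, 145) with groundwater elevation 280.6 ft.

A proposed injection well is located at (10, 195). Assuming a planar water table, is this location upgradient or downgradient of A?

Three-point gradient (reference A): Δ to B = (15, -35, -0.9), Δ to C = (45, 50, +0.2).
∂h/∂x = -0.01634, ∂h/∂y = +0.01871 (det = 2325).
Head at (10, 195) = 280.4 + (-0.01634)·(-95) + (+0.01871)·(100) = 283.82 ft.
That is higher than the 280.4 ft at A, so the point is upgradient.

upgradient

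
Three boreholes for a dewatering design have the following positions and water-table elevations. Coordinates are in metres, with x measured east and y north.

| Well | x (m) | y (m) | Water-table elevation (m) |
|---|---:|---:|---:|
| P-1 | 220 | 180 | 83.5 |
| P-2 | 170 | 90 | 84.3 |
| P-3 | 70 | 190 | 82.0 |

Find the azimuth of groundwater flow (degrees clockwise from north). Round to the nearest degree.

327°

Taking P-1 as reference: P-2−P-1 = (-50, -90, +0.8); P-3−P-1 = (-150, 10, -1.5).
Solve a·Δx + b·Δy = Δh: det = (-50)·10 − (-150)·(-90) = -14000.
∂h/∂x = [(+0.8)·10 − (-1.5)·(-90)] / -14000 = +0.009071
∂h/∂y = [(-50)·(-1.5) − (-150)·(+0.8)] / -14000 = -0.01393
Flow direction (−∇h) has components (-0.009071 E, +0.01393 N).
Azimuth = atan2(E, N) = atan2(-0.009071, +0.01393) = 326.9° ≈ 327°.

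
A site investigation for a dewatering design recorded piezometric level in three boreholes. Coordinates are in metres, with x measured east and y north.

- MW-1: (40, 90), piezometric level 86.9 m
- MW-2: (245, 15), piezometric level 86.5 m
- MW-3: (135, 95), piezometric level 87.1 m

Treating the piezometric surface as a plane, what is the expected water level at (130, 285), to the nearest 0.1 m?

88.9 m

Taking MW-1 as reference: MW-2−MW-1 = (205, -75, -0.4); MW-3−MW-1 = (95, 5, +0.2).
Solve a·Δx + b·Δy = Δh: det = 205·5 − 95·(-75) = 8150.
∂h/∂x = [(-0.4)·5 − (+0.2)·(-75)] / 8150 = +0.001595
∂h/∂y = [205·(+0.2) − 95·(-0.4)] / 8150 = +0.009693
h(130, 285) = 86.9 + (+0.001595)·(90) + (+0.009693)·(195) = 86.9 +0.144 +1.890 = 88.934 m.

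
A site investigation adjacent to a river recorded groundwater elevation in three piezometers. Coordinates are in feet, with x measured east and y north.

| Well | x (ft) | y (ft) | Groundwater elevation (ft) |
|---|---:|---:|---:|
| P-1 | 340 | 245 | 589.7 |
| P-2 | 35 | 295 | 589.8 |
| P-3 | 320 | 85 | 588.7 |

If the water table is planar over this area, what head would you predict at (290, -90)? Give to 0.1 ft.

587.6 ft

Differences from P-1: to P-2 (Δx, Δy, Δh) = (-305, 50, +0.1); to P-3 = (-20, -160, -1.0).
Determinant of the coordinate differences = (-305)·(-160) − (-20)·50 = 49800.
∂h/∂x = [(+0.1)·(-160) − (-1.0)·50] / 49800 = +0.0006827
∂h/∂y = [(-305)·(-1.0) − (-20)·(+0.1)] / 49800 = +0.006165
h(290, -90) = 589.7 + (+0.0006827)·(-50) + (+0.006165)·(-335) = 589.7 -0.034 -2.065 = 587.601 ft.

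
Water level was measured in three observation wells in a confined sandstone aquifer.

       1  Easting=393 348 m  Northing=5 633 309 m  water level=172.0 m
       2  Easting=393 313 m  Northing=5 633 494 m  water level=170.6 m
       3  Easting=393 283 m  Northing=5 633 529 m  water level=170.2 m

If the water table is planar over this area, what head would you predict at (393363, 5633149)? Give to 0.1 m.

173.1 m

With h = a·x + b·y + c and 1 as origin, the differences give:
  (-35)·a + 185·b = -1.4
  (-65)·a + 220·b = -1.8
Eliminate b (×220 and ×185, subtract): 4325·a = 25.00 → a = ∂h/∂x = +0.005780
Back-substitute: b = ∂h/∂y = -0.006474.
h(393363, 5633149) = 172.0 + (+0.005780)·(15) + (-0.006474)·(-160) = 172.0 +0.087 +1.036 = 173.123 m.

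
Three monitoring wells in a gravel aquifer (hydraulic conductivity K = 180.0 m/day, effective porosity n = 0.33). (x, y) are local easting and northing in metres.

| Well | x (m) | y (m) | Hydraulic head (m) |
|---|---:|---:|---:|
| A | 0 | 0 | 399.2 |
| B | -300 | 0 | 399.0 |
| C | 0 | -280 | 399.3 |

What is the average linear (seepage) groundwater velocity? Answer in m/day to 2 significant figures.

∂h/∂x = (399.0 − 399.2) / (-300 − 0) = +0.0006667
∂h/∂y = (399.3 − 399.2) / (-280 − 0) = -0.0003571
|∇h| = √(0.0006667² + -0.0003571²) = 0.0007563
Seepage velocity v = K·i/n = 180.0 × 0.0007563 / 0.33 = 0.4125 m/day.

0.41 m/day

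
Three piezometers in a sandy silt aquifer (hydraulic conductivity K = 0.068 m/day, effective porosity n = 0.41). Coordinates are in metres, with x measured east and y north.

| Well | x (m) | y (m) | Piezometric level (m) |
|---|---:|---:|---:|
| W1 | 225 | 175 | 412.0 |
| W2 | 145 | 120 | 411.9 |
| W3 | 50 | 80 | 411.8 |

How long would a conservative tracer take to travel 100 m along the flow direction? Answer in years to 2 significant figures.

1600 years

Differences from W1: to W2 (Δx, Δy, Δh) = (-80, -55, -0.1); to W3 = (-175, -95, -0.2).
Determinant of the coordinate differences = (-80)·(-95) − (-175)·(-55) = -2025.
∂h/∂x = [(-0.1)·(-95) − (-0.2)·(-55)] / -2025 = +0.0007407
∂h/∂y = [(-80)·(-0.2) − (-175)·(-0.1)] / -2025 = +0.0007407
|∇h| = √(0.0007407² + 0.0007407²) = 0.001048
Seepage velocity v = K·i/n = 0.068 × 0.001048 / 0.41 = 0.0001738 m/day.
t = 100 / 0.0001738 = 5.754e+05 days = 1.58e+03 years.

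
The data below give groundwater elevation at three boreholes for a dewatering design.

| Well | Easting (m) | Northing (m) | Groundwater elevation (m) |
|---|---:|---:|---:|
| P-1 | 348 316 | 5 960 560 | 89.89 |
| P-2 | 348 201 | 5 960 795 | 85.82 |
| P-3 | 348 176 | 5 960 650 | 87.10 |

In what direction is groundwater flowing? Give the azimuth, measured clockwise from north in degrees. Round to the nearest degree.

311°

Taking P-1 as reference: P-2−P-1 = (-115, 235, -4.07); P-3−P-1 = (-140, 90, -2.79).
Solve a·Δx + b·Δy = Δh: det = (-115)·90 − (-140)·235 = 22550.
∂h/∂x = [(-4.07)·90 − (-2.79)·235] / 22550 = +0.01283
∂h/∂y = [(-115)·(-2.79) − (-140)·(-4.07)] / 22550 = -0.01104
Flow direction (−∇h) has components (-0.01283 E, +0.01104 N).
Azimuth = atan2(E, N) = atan2(-0.01283, +0.01104) = 310.7° ≈ 311°.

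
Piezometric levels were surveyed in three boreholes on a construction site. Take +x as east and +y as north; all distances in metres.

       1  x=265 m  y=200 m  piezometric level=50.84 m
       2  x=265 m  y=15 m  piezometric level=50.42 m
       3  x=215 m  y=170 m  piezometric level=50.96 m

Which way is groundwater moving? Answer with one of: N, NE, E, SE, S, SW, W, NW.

Differences from 1: to 2 (Δx, Δy, Δh) = (0, -185, -0.42); to 3 = (-50, -30, +0.12).
Determinant of the coordinate differences = 0·(-30) − (-50)·(-185) = -9250.
∂h/∂x = [(-0.42)·(-30) − (+0.12)·(-185)] / -9250 = -0.003762
∂h/∂y = [0·(+0.12) − (-50)·(-0.42)] / -9250 = +0.002270
Flow = −∇h = (+0.003762 east, -0.002270 north), which points southeast.

SE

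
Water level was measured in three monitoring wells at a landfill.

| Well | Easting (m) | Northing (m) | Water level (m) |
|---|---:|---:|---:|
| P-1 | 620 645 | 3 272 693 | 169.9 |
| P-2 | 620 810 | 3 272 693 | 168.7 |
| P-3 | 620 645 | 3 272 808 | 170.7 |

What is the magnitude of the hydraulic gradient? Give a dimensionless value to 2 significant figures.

0.010

∂h/∂x = (168.7 − 169.9) / (620810 − 620645) = -0.007273
∂h/∂y = (170.7 − 169.9) / (3272808 − 3272693) = +0.006957
|∇h| = √(-0.007273² + 0.006957²) = 0.01006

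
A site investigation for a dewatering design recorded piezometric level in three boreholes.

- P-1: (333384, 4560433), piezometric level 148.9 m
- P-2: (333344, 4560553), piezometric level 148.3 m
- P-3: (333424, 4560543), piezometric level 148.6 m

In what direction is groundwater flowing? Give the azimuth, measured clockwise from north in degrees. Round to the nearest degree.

320°

Three-point gradient (reference P-1): Δ to P-2 = (-40, 120, -0.6), Δ to P-3 = (40, 110, -0.3).
∂h/∂x = +0.003261, ∂h/∂y = -0.003913 (det = -9200).
Flow direction (−∇h) has components (-0.003261 E, +0.003913 N).
Azimuth = atan2(E, N) = atan2(-0.003261, +0.003913) = 320.2° ≈ 320°.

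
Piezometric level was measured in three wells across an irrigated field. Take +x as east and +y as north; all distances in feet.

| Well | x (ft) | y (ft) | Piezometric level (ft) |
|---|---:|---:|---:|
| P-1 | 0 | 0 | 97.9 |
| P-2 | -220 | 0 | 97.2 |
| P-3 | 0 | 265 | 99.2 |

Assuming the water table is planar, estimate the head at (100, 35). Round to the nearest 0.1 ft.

∂h/∂x = (97.2 − 97.9) / (-220 − 0) = +0.003182
∂h/∂y = (99.2 − 97.9) / (265 − 0) = +0.004906
h(100, 35) = 97.9 + (+0.003182)·(100) + (+0.004906)·(35) = 97.9 +0.318 +0.172 = 98.390 ft.

98.4 ft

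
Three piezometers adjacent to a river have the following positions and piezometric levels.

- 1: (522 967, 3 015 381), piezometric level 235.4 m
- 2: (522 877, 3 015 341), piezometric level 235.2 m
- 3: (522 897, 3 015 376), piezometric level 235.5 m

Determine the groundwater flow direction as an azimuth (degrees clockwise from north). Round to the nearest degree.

168°

Taking 1 as reference: 2−1 = (-90, -40, -0.2); 3−1 = (-70, -5, +0.1).
Solve a·Δx + b·Δy = Δh: det = (-90)·(-5) − (-70)·(-40) = -2350.
∂h/∂x = [(-0.2)·(-5) − (+0.1)·(-40)] / -2350 = -0.002128
∂h/∂y = [(-90)·(+0.1) − (-70)·(-0.2)] / -2350 = +0.009787
Flow direction (−∇h) has components (+0.002128 E, -0.009787 N).
Azimuth = atan2(E, N) = atan2(+0.002128, -0.009787) = 167.7° ≈ 168°.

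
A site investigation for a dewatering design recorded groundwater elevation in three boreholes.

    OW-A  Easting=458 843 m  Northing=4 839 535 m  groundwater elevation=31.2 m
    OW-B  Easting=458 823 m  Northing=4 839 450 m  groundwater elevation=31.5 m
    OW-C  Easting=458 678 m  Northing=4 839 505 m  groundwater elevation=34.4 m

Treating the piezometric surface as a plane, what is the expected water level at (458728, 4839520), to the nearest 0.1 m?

Taking OW-A as reference: OW-B−OW-A = (-20, -85, +0.3); OW-C−OW-A = (-165, -30, +3.2).
Determinant of the coordinate differences = (-20)·(-30) − (-165)·(-85) = -13425.
∂h/∂x = [(+0.3)·(-30) − (+3.2)·(-85)] / -13425 = -0.01959
∂h/∂y = [(-20)·(+3.2) − (-165)·(+0.3)] / -13425 = +0.001080
h(458728, 4839520) = 31.2 + (-0.01959)·(-115) + (+0.001080)·(-15) = 31.2 +2.253 -0.016 = 33.437 m.

33.4 m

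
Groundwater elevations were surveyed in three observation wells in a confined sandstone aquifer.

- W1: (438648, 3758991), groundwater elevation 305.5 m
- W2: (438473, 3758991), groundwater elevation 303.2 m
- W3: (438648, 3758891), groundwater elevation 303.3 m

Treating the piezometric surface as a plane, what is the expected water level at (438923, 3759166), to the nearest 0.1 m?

∂h/∂x = (303.2 − 305.5) / (438473 − 438648) = +0.01314
∂h/∂y = (303.3 − 305.5) / (3758891 − 3758991) = +0.02200
h(438923, 3759166) = 305.5 + (+0.01314)·(275) + (+0.02200)·(175) = 305.5 +3.614 +3.850 = 312.964 m.

313.0 m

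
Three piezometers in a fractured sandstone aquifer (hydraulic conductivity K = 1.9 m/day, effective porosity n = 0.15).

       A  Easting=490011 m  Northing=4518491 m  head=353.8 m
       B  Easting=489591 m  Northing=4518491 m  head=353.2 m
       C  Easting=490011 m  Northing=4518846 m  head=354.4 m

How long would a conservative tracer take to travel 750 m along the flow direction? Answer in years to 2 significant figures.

73 years

∂h/∂x = (353.2 − 353.8) / (489591 − 490011) = +0.001429
∂h/∂y = (354.4 − 353.8) / (4518846 − 4518491) = +0.001690
|∇h| = √(0.001429² + 0.001690²) = 0.002213
Seepage velocity v = K·i/n = 1.9 × 0.002213 / 0.15 = 0.02803 m/day.
t = 750 / 0.02803 = 2.676e+04 days = 73.3 years.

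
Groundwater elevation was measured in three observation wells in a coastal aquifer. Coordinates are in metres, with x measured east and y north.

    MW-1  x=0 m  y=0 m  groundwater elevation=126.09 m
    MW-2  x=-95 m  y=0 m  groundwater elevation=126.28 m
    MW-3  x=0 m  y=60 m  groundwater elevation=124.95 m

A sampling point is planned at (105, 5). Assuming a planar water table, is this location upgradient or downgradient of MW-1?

downgradient

∂h/∂x = (126.28 − 126.09) / (-95 − 0) = -0.002000
∂h/∂y = (124.95 − 126.09) / (60 − 0) = -0.01900
Head at (105, 5) = 126.09 + (-0.002000)·(105) + (-0.01900)·(5) = 125.79 m.
That is lower than the 126.09 m at MW-1, so the point is downgradient.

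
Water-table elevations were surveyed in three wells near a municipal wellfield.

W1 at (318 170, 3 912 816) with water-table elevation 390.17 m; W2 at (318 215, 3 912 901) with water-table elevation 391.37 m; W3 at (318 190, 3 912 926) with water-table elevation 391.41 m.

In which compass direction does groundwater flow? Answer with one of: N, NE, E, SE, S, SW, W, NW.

SW

Differences from W1: to W2 (Δx, Δy, Δh) = (45, 85, +1.20); to W3 = (20, 110, +1.24).
Solve a·Δx + b·Δy = Δh: det = 45·110 − 20·85 = 3250.
∂h/∂x = [(+1.20)·110 − (+1.24)·85] / 3250 = +0.008185
∂h/∂y = [45·(+1.24) − 20·(+1.20)] / 3250 = +0.009785
Flow = −∇h = (-0.008185 east, -0.009785 north), which points southwest.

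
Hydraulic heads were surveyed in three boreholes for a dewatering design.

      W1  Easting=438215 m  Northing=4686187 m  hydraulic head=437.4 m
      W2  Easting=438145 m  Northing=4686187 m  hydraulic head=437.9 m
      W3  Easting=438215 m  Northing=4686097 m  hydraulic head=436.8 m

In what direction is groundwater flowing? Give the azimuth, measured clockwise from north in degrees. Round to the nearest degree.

∂h/∂x = (437.9 − 437.4) / (438145 − 438215) = -0.007143
∂h/∂y = (436.8 − 437.4) / (4686097 − 4686187) = +0.006667
Flow direction (−∇h) has components (+0.007143 E, -0.006667 N).
Azimuth = atan2(E, N) = atan2(+0.007143, -0.006667) = 133.0° ≈ 133°.

133°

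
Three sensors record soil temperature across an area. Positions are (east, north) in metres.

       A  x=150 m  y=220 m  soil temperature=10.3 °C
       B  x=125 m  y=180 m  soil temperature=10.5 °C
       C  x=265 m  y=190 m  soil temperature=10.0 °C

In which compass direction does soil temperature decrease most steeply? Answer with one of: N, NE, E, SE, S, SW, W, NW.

NE

Three-point gradient (reference A): Δ to B = (-25, -40, +0.2), Δ to C = (115, -30, -0.3).
∂T/∂x = -0.003364, ∂T/∂y = -0.002897 (det = 5350).
Steepest decrease is along −∇f = (+0.003364 E, +0.002897 N) → northeast.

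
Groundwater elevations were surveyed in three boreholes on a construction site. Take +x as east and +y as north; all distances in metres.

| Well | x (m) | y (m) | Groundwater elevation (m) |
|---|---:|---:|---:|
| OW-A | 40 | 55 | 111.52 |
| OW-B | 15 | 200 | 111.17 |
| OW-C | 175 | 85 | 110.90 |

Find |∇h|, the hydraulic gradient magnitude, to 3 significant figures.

Differences from OW-A: to OW-B (Δx, Δy, Δh) = (-25, 145, -0.35); to OW-C = (135, 30, -0.62).
Solve a·Δx + b·Δy = Δh: det = (-25)·30 − 135·145 = -20325.
∂h/∂x = [(-0.35)·30 − (-0.62)·145] / -20325 = -0.003907
∂h/∂y = [(-25)·(-0.62) − 135·(-0.35)] / -20325 = -0.003087
|∇h| = √(-0.003907² + -0.003087²) = 0.004979

0.00498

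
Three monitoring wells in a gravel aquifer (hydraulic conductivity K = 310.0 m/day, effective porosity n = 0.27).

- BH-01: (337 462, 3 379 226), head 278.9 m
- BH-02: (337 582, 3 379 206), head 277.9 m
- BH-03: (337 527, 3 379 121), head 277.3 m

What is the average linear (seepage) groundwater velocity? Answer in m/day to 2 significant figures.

With h = a·x + b·y + c and BH-01 as origin, the differences give:
  120·a + (-20)·b = -1.0
  65·a + (-105)·b = -1.6
Eliminate b (×(-105) and ×(-20), subtract): -11300·a = 73.00 → a = ∂h/∂x = -0.006460
Back-substitute: b = ∂h/∂y = +0.01124.
|∇h| = √(-0.006460² + 0.01124²) = 0.01296
Seepage velocity v = K·i/n = 310.0 × 0.01296 / 0.27 = 14.88 m/day.

15 m/day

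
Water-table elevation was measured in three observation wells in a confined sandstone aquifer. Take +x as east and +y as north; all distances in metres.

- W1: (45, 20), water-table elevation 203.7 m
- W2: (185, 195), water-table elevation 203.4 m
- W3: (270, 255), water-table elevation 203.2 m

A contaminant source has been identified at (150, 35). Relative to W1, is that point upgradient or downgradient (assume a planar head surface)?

downgradient

Differences from W1: to W2 (Δx, Δy, Δh) = (140, 175, -0.3); to W3 = (225, 235, -0.5).
Determinant of the coordinate differences = 140·235 − 225·175 = -6475.
∂h/∂x = [(-0.3)·235 − (-0.5)·175] / -6475 = -0.002625
∂h/∂y = [140·(-0.5) − 225·(-0.3)] / -6475 = +0.0003861
Head at (150, 35) = 203.7 + (-0.002625)·(105) + (+0.0003861)·(15) = 203.43 m.
That is lower than the 203.7 m at W1, so the point is downgradient.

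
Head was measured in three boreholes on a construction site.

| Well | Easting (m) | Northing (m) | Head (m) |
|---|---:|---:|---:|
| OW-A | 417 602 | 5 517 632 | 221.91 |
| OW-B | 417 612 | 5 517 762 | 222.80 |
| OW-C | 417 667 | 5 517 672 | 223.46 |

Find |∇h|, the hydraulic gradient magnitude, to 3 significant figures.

0.0213

Taking OW-A as reference: OW-B−OW-A = (10, 130, +0.89); OW-C−OW-A = (65, 40, +1.55).
Determinant of the coordinate differences = 10·40 − 65·130 = -8050.
∂h/∂x = [(+0.89)·40 − (+1.55)·130] / -8050 = +0.02061
∂h/∂y = [10·(+1.55) − 65·(+0.89)] / -8050 = +0.005261
|∇h| = √(0.02061² + 0.005261²) = 0.02127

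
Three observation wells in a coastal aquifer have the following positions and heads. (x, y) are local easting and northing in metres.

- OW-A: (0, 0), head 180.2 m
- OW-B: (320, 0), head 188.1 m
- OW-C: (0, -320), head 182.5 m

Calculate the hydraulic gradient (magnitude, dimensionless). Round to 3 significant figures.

0.0257

∂h/∂x = (188.1 − 180.2) / (320 − 0) = +0.02469
∂h/∂y = (182.5 − 180.2) / (-320 − 0) = -0.007188
|∇h| = √(0.02469² + -0.007188²) = 0.02572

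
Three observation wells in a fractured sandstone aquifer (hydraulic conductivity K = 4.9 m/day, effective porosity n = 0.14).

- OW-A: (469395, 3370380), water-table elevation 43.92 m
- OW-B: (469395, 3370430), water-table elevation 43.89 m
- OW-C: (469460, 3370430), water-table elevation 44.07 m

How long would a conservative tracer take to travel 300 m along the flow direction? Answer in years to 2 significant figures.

8.3 years

Taking OW-A as reference: OW-B−OW-A = (0, 50, -0.03); OW-C−OW-A = (65, 50, +0.15).
Determinant of the coordinate differences = 0·50 − 65·50 = -3250.
∂h/∂x = [(-0.03)·50 − (+0.15)·50] / -3250 = +0.002769
∂h/∂y = [0·(+0.15) − 65·(-0.03)] / -3250 = -0.0006000
|∇h| = √(0.002769² + -0.0006000²) = 0.002833
Seepage velocity v = K·i/n = 4.9 × 0.002833 / 0.14 = 0.09915 m/day.
t = 300 / 0.09915 = 3026 days = 8.28 years.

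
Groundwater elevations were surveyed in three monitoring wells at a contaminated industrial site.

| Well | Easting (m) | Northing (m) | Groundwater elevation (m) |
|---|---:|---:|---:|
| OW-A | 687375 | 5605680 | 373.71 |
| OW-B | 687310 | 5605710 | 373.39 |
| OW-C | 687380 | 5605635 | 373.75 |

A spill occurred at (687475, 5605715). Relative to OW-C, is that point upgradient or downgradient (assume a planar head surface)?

upgradient

Taking OW-A as reference: OW-B−OW-A = (-65, 30, -0.32); OW-C−OW-A = (5, -45, +0.04).
Solve a·Δx + b·Δy = Δh: det = (-65)·(-45) − 5·30 = 2775.
∂h/∂x = [(-0.32)·(-45) − (+0.04)·30] / 2775 = +0.004757
∂h/∂y = [(-65)·(+0.04) − 5·(-0.32)] / 2775 = -0.0003604
Head at (687475, 5605715) = 373.71 + (+0.004757)·(100) + (-0.0003604)·(35) = 374.17 m.
That is higher than the 373.75 m at OW-C, so the point is upgradient.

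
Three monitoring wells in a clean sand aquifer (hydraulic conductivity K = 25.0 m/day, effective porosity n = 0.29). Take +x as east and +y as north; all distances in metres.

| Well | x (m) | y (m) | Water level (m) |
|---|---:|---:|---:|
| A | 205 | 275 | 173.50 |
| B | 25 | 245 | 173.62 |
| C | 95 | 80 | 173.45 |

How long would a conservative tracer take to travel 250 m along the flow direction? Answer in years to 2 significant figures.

Differences from A: to B (Δx, Δy, Δh) = (-180, -30, +0.12); to C = (-110, -195, -0.05).
Solve a·Δx + b·Δy = Δh: det = (-180)·(-195) − (-110)·(-30) = 31800.
∂h/∂x = [(+0.12)·(-195) − (-0.05)·(-30)] / 31800 = -0.0007830
∂h/∂y = [(-180)·(-0.05) − (-110)·(+0.12)] / 31800 = +0.0006981
|∇h| = √(-0.0007830² + 0.0006981²) = 0.001049
Seepage velocity v = K·i/n = 25.0 × 0.001049 / 0.29 = 0.09043 m/day.
t = 250 / 0.09043 = 2765 days = 7.57 years.

7.6 years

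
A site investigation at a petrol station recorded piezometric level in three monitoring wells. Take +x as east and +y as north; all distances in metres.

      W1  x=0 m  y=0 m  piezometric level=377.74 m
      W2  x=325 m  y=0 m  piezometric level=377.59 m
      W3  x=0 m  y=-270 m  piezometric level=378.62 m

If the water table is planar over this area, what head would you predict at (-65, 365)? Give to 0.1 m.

376.6 m

∂h/∂x = (377.59 − 377.74) / (325 − 0) = -0.0004615
∂h/∂y = (378.62 − 377.74) / (-270 − 0) = -0.003259
h(-65, 365) = 377.74 + (-0.0004615)·(-65) + (-0.003259)·(365) = 377.74 +0.030 -1.190 = 376.580 m.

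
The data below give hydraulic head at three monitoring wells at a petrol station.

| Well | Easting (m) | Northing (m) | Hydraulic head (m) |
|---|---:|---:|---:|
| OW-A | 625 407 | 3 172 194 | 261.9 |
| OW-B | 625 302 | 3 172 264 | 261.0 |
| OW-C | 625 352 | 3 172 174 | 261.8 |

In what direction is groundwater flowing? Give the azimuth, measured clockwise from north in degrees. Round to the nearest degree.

Taking OW-A as reference: OW-B−OW-A = (-105, 70, -0.9); OW-C−OW-A = (-55, -20, -0.1).
Solve a·Δx + b·Δy = Δh: det = (-105)·(-20) − (-55)·70 = 5950.
∂h/∂x = [(-0.9)·(-20) − (-0.1)·70] / 5950 = +0.004202
∂h/∂y = [(-105)·(-0.1) − (-55)·(-0.9)] / 5950 = -0.006555
Flow direction (−∇h) has components (-0.004202 E, +0.006555 N).
Azimuth = atan2(E, N) = atan2(-0.004202, +0.006555) = 327.3° ≈ 327°.

327°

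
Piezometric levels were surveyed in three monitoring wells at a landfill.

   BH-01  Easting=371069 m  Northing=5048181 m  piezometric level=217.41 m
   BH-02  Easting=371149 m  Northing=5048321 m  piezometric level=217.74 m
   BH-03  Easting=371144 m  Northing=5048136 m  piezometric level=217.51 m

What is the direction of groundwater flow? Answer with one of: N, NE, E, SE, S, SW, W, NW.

SW

Taking BH-01 as reference: BH-02−BH-01 = (80, 140, +0.33); BH-03−BH-01 = (75, -45, +0.10).
Determinant of the coordinate differences = 80·(-45) − 75·140 = -14100.
∂h/∂x = [(+0.33)·(-45) − (+0.10)·140] / -14100 = +0.002046
∂h/∂y = [80·(+0.10) − 75·(+0.33)] / -14100 = +0.001188
Flow = −∇h = (-0.002046 east, -0.001188 north), which points southwest.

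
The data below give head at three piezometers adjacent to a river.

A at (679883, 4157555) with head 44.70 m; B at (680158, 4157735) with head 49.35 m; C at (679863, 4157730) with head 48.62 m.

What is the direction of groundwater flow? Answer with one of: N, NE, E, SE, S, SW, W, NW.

S

Differences from A: to B (Δx, Δy, Δh) = (275, 180, +4.65); to C = (-20, 175, +3.92).
Solve a·Δx + b·Δy = Δh: det = 275·175 − (-20)·180 = 51725.
∂h/∂x = [(+4.65)·175 − (+3.92)·180] / 51725 = +0.002091
∂h/∂y = [275·(+3.92) − (-20)·(+4.65)] / 51725 = +0.02264
Flow = −∇h = (-0.002091 east, -0.02264 north), which points south.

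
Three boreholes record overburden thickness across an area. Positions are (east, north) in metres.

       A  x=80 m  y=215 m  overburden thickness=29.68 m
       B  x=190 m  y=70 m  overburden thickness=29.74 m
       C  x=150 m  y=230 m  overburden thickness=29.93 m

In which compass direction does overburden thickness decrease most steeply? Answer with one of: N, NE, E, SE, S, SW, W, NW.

With d = a·x + b·y + c and A as origin, the differences give:
  110·a + (-145)·b = +0.06
  70·a + 15·b = +0.25
Eliminate b (×15 and ×(-145), subtract): 11800·a = 37.150 → a = ∂d/∂x = +0.003148
Back-substitute: b = ∂d/∂y = +0.001975.
Steepest decrease is along −∇f = (-0.003148 E, -0.001975 N) → southwest.

SW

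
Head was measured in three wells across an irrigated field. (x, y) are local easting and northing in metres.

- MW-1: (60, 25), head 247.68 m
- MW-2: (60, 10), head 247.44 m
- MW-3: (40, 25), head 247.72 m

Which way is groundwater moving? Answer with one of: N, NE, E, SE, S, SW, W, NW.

Three-point gradient (reference MW-1): Δ to MW-2 = (0, -15, -0.24), Δ to MW-3 = (-20, 0, +0.04).
∂h/∂x = -0.002000, ∂h/∂y = +0.01600 (det = -300).
Flow = −∇h = (+0.002000 east, -0.01600 north), which points south.

S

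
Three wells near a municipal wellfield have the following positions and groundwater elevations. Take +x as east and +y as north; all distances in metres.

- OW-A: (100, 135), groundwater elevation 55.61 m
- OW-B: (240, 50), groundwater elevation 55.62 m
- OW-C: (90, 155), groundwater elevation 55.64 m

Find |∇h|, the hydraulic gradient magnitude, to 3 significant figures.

Differences from OW-A: to OW-B (Δx, Δy, Δh) = (140, -85, +0.01); to OW-C = (-10, 20, +0.03).
Solve a·Δx + b·Δy = Δh: det = 140·20 − (-10)·(-85) = 1950.
∂h/∂x = [(+0.01)·20 − (+0.03)·(-85)] / 1950 = +0.001410
∂h/∂y = [140·(+0.03) − (-10)·(+0.01)] / 1950 = +0.002205
|∇h| = √(0.001410² + 0.002205²) = 0.002617

0.00262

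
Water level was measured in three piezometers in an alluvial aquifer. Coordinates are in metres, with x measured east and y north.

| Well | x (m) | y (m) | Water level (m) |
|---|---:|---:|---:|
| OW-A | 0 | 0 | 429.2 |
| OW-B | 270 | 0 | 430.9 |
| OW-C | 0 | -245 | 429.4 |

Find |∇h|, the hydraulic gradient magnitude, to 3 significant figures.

0.00635

∂h/∂x = (430.9 − 429.2) / (270 − 0) = +0.006296
∂h/∂y = (429.4 − 429.2) / (-245 − 0) = -0.0008163
|∇h| = √(0.006296² + -0.0008163²) = 0.006349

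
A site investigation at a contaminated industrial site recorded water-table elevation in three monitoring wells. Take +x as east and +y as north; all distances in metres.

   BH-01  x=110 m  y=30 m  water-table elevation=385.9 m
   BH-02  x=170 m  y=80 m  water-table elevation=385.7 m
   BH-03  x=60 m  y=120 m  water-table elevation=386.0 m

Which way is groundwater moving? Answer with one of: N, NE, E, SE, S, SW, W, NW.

E

With h = a·x + b·y + c and BH-01 as origin, the differences give:
  60·a + 50·b = -0.2
  (-50)·a + 90·b = +0.1
Eliminate b (×90 and ×50, subtract): 7900·a = -23.00 → a = ∂h/∂x = -0.002911
Back-substitute: b = ∂h/∂y = -0.0005063.
Flow = −∇h = (+0.002911 east, +0.0005063 north), which points east.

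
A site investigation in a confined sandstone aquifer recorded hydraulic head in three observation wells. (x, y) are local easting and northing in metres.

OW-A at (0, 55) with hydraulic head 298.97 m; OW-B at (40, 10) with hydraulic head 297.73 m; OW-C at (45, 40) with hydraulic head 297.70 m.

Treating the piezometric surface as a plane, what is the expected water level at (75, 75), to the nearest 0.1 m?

Three-point gradient (reference OW-A): Δ to OW-B = (40, -45, -1.24), Δ to OW-C = (45, -15, -1.27).
∂h/∂x = -0.02705, ∂h/∂y = +0.003509 (det = 1425).
h(75, 75) = 298.97 + (-0.02705)·(75) + (+0.003509)·(20) = 298.97 -2.029 +0.070 = 297.011 m.

297.0 m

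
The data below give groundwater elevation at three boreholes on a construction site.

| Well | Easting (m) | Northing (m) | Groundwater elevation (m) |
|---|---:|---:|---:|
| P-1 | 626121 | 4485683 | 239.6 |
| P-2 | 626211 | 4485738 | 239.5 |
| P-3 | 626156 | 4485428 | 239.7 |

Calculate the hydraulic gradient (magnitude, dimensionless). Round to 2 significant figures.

0.00095

With h = a·x + b·y + c and P-1 as origin, the differences give:
  90·a + 55·b = -0.1
  35·a + (-255)·b = +0.1
Eliminate b (×(-255) and ×55, subtract): -24875·a = 20.00 → a = ∂h/∂x = -0.0008040
Back-substitute: b = ∂h/∂y = -0.0005025.
|∇h| = √(-0.0008040² + -0.0005025²) = 0.0009481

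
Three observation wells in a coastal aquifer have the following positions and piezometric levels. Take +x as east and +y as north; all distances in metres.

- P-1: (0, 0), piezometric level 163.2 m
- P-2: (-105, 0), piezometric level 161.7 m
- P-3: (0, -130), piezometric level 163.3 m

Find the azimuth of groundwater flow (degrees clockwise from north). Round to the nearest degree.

273°

∂h/∂x = (161.7 − 163.2) / (-105 − 0) = +0.01429
∂h/∂y = (163.3 − 163.2) / (-130 − 0) = -0.0007692
Flow direction (−∇h) has components (-0.01429 E, +0.0007692 N).
Azimuth = atan2(E, N) = atan2(-0.01429, +0.0007692) = 273.1° ≈ 273°.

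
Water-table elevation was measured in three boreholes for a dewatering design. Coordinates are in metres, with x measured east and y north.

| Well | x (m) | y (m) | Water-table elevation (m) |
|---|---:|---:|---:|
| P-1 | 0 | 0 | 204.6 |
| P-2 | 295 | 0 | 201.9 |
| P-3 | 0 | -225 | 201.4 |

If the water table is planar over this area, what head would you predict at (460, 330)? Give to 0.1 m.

∂h/∂x = (201.9 − 204.6) / (295 − 0) = -0.009153
∂h/∂y = (201.4 − 204.6) / (-225 − 0) = +0.01422
h(460, 330) = 204.6 + (-0.009153)·(460) + (+0.01422)·(330) = 204.6 -4.210 +4.693 = 205.083 m.

205.1 m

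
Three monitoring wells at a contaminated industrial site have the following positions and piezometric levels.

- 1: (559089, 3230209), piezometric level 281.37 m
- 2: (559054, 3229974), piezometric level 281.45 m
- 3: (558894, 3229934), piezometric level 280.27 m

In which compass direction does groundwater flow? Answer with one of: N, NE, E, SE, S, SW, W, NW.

W

With h = a·x + b·y + c and 1 as origin, the differences give:
  (-35)·a + (-235)·b = +0.08
  (-195)·a + (-275)·b = -1.10
Eliminate b (×(-275) and ×(-235), subtract): -36200·a = -280.500 → a = ∂h/∂x = +0.007749
Back-substitute: b = ∂h/∂y = -0.001494.
Flow = −∇h = (-0.007749 east, +0.001494 north), which points west.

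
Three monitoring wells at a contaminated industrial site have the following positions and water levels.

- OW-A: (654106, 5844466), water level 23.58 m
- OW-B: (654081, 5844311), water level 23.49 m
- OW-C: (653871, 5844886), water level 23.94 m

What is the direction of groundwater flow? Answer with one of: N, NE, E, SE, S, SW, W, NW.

Three-point gradient (reference OW-A): Δ to OW-B = (-25, -155, -0.09), Δ to OW-C = (-235, 420, +0.36).
∂h/∂x = -0.0003836, ∂h/∂y = +0.0006425 (det = -46925).
Flow = −∇h = (+0.0003836 east, -0.0006425 north), which points southeast.

SE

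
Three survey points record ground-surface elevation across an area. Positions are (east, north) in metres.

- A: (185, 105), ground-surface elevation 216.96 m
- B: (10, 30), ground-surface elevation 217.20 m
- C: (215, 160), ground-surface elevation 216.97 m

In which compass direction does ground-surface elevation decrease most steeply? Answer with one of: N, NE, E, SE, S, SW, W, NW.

Taking A as reference: B−A = (-175, -75, +0.24); C−A = (30, 55, +0.01).
Determinant of the coordinate differences = (-175)·55 − 30·(-75) = -7375.
∂z/∂x = [(+0.24)·55 − (+0.01)·(-75)] / -7375 = -0.001892
∂z/∂y = [(-175)·(+0.01) − 30·(+0.24)] / -7375 = +0.001214
Steepest decrease is along −∇f = (+0.001892 E, -0.001214 N) → southeast.

SE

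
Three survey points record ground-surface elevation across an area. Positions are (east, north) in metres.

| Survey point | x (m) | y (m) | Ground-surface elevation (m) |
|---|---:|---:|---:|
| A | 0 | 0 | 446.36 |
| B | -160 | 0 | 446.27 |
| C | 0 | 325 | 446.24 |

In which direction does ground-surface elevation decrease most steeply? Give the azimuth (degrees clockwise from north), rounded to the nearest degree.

303°

∂z/∂x = (446.27 − 446.36) / (-160 − 0) = +0.0005625
∂z/∂y = (446.24 − 446.36) / (325 − 0) = -0.0003692
Steepest decrease is along −∇f: components (-0.0005625 E, +0.0003692 N).
Azimuth = atan2(-0.0005625, +0.0003692) = 303.3° ≈ 303°.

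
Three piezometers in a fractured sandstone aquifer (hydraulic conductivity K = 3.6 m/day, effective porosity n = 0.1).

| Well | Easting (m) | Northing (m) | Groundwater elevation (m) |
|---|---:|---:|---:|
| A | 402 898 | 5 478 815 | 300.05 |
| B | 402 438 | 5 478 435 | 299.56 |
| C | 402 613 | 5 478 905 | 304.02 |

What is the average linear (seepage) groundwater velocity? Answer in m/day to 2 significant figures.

0.59 m/day

With h = a·x + b·y + c and A as origin, the differences give:
  (-460)·a + (-380)·b = -0.49
  (-285)·a + 90·b = +3.97
Eliminate b (×90 and ×(-380), subtract): -149700·a = 1464.500 → a = ∂h/∂x = -0.009783
Back-substitute: b = ∂h/∂y = +0.01313.
|∇h| = √(-0.009783² + 0.01313²) = 0.01637
Seepage velocity v = K·i/n = 3.6 × 0.01637 / 0.1 = 0.5893 m/day.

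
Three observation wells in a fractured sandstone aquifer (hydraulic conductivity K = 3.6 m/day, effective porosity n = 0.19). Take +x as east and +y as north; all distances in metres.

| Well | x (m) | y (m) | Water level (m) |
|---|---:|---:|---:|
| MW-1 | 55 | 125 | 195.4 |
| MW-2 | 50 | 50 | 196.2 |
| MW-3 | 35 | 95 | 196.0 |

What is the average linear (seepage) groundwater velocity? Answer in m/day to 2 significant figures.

Three-point gradient (reference MW-1): Δ to MW-2 = (-5, -75, +0.8), Δ to MW-3 = (-20, -30, +0.6).
∂h/∂x = -0.01556, ∂h/∂y = -0.009630 (det = -1350).
|∇h| = √(-0.01556² + -0.009630²) = 0.0183
Seepage velocity v = K·i/n = 3.6 × 0.0183 / 0.19 = 0.3467 m/day.

0.35 m/day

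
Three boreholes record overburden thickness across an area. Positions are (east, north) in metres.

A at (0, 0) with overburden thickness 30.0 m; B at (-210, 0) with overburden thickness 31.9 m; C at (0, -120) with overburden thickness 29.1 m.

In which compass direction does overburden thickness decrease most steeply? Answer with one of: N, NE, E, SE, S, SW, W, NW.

∂d/∂x = (31.9 − 30.0) / (-210 − 0) = -0.009048
∂d/∂y = (29.1 − 30.0) / (-120 − 0) = +0.007500
Steepest decrease is along −∇f = (+0.009048 E, -0.007500 N) → southeast.

SE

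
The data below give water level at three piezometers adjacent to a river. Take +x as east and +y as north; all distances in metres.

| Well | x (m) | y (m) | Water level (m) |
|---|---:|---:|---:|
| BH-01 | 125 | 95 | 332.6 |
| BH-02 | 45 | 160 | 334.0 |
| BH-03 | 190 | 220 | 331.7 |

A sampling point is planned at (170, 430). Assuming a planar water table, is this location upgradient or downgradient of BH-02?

Taking BH-01 as reference: BH-02−BH-01 = (-80, 65, +1.4); BH-03−BH-01 = (65, 125, -0.9).
Determinant of the coordinate differences = (-80)·125 − 65·65 = -14225.
∂h/∂x = [(+1.4)·125 − (-0.9)·65] / -14225 = -0.01641
∂h/∂y = [(-80)·(-0.9) − 65·(+1.4)] / -14225 = +0.001336
Head at (170, 430) = 332.6 + (-0.01641)·(45) + (+0.001336)·(335) = 332.31 m.
That is lower than the 334.0 m at BH-02, so the point is downgradient.

downgradient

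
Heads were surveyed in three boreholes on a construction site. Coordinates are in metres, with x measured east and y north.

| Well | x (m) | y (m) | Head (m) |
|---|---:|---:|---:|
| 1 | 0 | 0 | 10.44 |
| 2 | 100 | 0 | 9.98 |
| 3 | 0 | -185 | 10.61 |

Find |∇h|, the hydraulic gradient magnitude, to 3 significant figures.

0.00469

∂h/∂x = (9.98 − 10.44) / (100 − 0) = -0.004600
∂h/∂y = (10.61 − 10.44) / (-185 − 0) = -0.0009189
|∇h| = √(-0.004600² + -0.0009189²) = 0.004691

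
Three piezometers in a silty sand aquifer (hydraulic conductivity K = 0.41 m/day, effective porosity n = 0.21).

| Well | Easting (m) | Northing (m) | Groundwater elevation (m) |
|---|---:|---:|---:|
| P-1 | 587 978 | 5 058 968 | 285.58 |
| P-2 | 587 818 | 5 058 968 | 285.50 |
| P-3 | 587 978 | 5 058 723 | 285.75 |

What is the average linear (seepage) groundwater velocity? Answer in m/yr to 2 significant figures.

∂h/∂x = (285.50 − 285.58) / (587818 − 587978) = +0.0005000
∂h/∂y = (285.75 − 285.58) / (5058723 − 5058968) = -0.0006939
|∇h| = √(0.0005000² + -0.0006939²) = 0.0008553
Seepage velocity v = K·i/n = 0.41 × 0.0008553 / 0.21 = 0.00167 m/day = 0.61 m/yr.

0.61 m/yr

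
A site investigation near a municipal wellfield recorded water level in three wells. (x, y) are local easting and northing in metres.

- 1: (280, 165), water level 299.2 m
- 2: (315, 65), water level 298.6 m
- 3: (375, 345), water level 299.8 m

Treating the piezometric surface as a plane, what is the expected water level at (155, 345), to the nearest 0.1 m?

With h = a·x + b·y + c and 1 as origin, the differences give:
  35·a + (-100)·b = -0.6
  95·a + 180·b = +0.6
Eliminate b (×180 and ×(-100), subtract): 15800·a = -48.00 → a = ∂h/∂x = -0.003038
Back-substitute: b = ∂h/∂y = +0.004937.
h(155, 345) = 299.2 + (-0.003038)·(-125) + (+0.004937)·(180) = 299.2 +0.380 +0.889 = 300.468 m.

300.5 m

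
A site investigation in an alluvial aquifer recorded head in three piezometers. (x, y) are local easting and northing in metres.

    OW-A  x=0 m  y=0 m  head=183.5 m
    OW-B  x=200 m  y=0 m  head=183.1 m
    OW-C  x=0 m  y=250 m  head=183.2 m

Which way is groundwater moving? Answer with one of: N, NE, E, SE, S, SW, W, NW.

∂h/∂x = (183.1 − 183.5) / (200 − 0) = -0.002000
∂h/∂y = (183.2 − 183.5) / (250 − 0) = -0.001200
Flow = −∇h = (+0.002000 east, +0.001200 north), which points northeast.

NE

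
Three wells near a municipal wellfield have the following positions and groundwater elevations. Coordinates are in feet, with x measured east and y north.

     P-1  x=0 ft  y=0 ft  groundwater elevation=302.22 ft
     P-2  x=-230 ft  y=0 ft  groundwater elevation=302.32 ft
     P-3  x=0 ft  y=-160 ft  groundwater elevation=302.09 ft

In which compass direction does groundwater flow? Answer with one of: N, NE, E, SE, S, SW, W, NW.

∂h/∂x = (302.32 − 302.22) / (-230 − 0) = -0.0004348
∂h/∂y = (302.09 − 302.22) / (-160 − 0) = +0.0008125
Flow = −∇h = (+0.0004348 east, -0.0008125 north), which points southeast.

SE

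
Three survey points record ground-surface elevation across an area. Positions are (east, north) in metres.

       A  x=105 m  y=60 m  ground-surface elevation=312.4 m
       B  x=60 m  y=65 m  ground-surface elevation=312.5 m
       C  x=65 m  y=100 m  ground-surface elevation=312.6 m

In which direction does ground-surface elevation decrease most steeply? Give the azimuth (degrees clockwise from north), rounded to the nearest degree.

With z = a·x + b·y + c and A as origin, the differences give:
  (-45)·a + 5·b = +0.1
  (-40)·a + 40·b = +0.2
Eliminate b (×40 and ×5, subtract): -1600·a = 3.00 → a = ∂z/∂x = -0.001875
Back-substitute: b = ∂z/∂y = +0.003125.
Steepest decrease is along −∇f: components (+0.001875 E, -0.003125 N).
Azimuth = atan2(+0.001875, -0.003125) = 149.0° ≈ 149°.

149°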